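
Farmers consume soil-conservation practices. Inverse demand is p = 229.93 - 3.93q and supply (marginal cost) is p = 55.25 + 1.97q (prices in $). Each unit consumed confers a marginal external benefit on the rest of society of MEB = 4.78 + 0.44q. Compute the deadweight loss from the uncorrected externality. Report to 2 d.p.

Market equilibrium (private): 55.25 + 1.97q = 229.93 - 3.93q → q_m = 29.6068.
Social marginal benefit = demand + MEB = 234.71 - 3.49q.
Set SMB = MC: 234.71 - 3.49q = 55.25 + 1.97q → q* = 32.8681.
Height of the DWL triangle at q_m is SMB(q_m) − MC(q_m) = MEB(q_m) = 17.8070.
DWL = ½ × 3.2613 × 17.8070 = 29.0370.

DWL = $29.04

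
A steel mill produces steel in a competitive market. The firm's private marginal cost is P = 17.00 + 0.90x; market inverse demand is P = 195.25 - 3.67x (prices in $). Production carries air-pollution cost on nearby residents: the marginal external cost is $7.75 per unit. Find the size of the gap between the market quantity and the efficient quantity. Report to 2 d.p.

1.70 units

Market equilibrium (private): 17.00 + 0.90x = 195.25 - 3.67x → x_m = 39.0044.
Social marginal cost = private MC + MEC = 24.75 + 0.90x.
Set SMC = demand: 24.75 + 0.90x = 195.25 - 3.67x → x* = 37.3085.
Gap = |39.0044 − 37.3085| = 1.6959.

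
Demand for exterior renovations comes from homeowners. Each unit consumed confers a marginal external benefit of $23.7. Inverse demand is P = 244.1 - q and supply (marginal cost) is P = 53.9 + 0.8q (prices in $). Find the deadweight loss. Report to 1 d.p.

Market equilibrium (private): 53.9 + 0.8q = 244.1 - q → q_m = 105.6667.
Social marginal benefit = demand + MEB = 267.8 - q.
Set SMB = MC: 267.8 - q = 53.9 + 0.8q → q* = 118.8333.
The loss is the area between SMB and MC from q* to q_m; with linear curves that's a triangle of height MEB(q_m).
DWL = ½ × 13.1666 × 23.7000 = 156.0242.

DWL = $156.0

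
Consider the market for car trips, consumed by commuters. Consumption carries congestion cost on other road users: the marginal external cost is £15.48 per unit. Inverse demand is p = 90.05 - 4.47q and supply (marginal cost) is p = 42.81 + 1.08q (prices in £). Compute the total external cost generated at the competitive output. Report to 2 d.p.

Market equilibrium (private): 42.81 + 1.08q = 90.05 - 4.47q → q_m = 8.5117.
Total external cost = MEC × q_m = 15.48 × 8.5117 = 131.7611.

£131.76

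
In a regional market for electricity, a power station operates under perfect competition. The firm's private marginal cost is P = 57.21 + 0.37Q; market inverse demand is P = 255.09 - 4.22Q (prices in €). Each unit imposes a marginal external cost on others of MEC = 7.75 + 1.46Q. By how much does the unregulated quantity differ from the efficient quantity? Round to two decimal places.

11.68 units

Market equilibrium (private): 57.21 + 0.37Q = 255.09 - 4.22Q → Q_m = 43.1111.
Social marginal cost = private MC + MEC = 64.96 + 1.83Q.
Set SMC = demand: 64.96 + 1.83Q = 255.09 - 4.22Q → Q* = 31.4264.
Gap = |43.1111 − 31.4264| = 11.6847.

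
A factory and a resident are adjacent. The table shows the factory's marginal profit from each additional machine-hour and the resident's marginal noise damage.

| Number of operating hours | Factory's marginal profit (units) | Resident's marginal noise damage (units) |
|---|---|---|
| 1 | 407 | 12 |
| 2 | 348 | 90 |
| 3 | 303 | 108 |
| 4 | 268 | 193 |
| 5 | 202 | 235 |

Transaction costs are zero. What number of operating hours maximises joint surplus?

Bargaining reaches the level where marginal profit last exceeds marginal noise damage.
That holds through level 4 (268 ≥ 193) but not at 5 (202 < 235).

4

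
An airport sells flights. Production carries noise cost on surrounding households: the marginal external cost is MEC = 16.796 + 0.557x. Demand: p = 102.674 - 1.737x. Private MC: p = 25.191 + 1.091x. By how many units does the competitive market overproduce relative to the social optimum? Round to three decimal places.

Market equilibrium (private): 25.191 + 1.091x = 102.674 - 1.737x → x_m = 27.3985.
Social marginal cost = private MC + MEC = 41.987 + 1.648x.
Set SMC = demand: 41.987 + 1.648x = 102.674 - 1.737x → x* = 17.9282.
Gap = |27.3985 − 17.9282| = 9.4703.

9.470 units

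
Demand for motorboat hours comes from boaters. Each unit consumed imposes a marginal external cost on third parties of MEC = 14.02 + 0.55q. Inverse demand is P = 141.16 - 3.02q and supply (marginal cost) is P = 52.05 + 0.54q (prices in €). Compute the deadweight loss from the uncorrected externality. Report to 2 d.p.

Market equilibrium (private): 52.05 + 0.54q = 141.16 - 3.02q → q_m = 25.0309.
Social marginal benefit = demand − MEC = 127.14 - 3.57q.
Set SMB = MC: 127.14 - 3.57q = 52.05 + 0.54q → q* = 18.2701.
The welfare-loss triangle has base |q_m − q*| and height MEC(q_m) (the vertical gap between SMB and MC is zero at q* and MEC at q_m).
DWL = ½ × 6.7608 × 27.7870 = 93.9312.

DWL = €93.93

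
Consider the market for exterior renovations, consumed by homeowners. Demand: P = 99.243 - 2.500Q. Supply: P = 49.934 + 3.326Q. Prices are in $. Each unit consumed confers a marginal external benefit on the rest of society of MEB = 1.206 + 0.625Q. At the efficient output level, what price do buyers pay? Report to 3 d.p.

P = $74.962

Social marginal benefit = demand + MEB = 100.449 - 1.875Q.
Set SMB = MC: 100.449 - 1.875Q = 49.934 + 3.326Q → Q* = 9.7126.
Consumer price on the demand curve at Q*: 99.243 − 2.500×9.7126 = 74.9615.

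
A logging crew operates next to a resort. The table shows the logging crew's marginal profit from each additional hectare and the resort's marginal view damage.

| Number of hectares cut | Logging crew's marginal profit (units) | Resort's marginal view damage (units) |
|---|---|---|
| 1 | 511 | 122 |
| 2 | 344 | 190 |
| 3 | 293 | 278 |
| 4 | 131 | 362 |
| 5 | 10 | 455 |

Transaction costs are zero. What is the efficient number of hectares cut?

3

Bargaining reaches the level where marginal profit last exceeds marginal view damage.
That holds through level 3 (293 ≥ 278) but not at 4 (131 < 362).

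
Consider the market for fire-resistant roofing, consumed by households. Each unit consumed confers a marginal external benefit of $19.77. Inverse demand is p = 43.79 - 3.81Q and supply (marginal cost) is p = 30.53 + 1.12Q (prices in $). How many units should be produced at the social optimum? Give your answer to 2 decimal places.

Social marginal benefit = demand + MEB = 63.56 - 3.81Q.
Set SMB = MC: 63.56 - 3.81Q = 30.53 + 1.12Q → Q* = 6.6998.

Q* = 6.70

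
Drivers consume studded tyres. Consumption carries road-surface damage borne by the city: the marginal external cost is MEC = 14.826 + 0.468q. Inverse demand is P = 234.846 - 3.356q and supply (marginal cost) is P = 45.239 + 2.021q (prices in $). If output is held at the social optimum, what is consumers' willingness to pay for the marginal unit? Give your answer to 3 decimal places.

P = $134.493

Social marginal benefit = demand − MEC = 220.020 - 3.824q.
Set SMB = MC: 220.020 - 3.824q = 45.239 + 2.021q → q* = 29.9027.
Consumer price on the demand curve at q*: 234.846 − 3.356×29.9027 = 134.4925.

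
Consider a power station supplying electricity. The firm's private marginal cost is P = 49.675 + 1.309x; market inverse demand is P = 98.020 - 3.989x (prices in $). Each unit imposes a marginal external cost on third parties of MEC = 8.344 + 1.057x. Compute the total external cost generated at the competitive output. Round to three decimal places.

$120.147

Market equilibrium (private): 49.675 + 1.309x = 98.020 - 3.989x → x_m = 9.1251.
Total external cost = ∫₀^{x_m} (8.344 + 1.057x) dx = 8.344×9.1251 + ½×1.057×9.1251² = 120.1467.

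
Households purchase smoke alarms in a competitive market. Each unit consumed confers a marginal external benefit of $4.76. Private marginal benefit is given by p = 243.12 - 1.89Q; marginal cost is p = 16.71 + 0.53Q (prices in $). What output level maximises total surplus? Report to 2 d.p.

Social marginal benefit = demand + MEB = 247.88 - 1.89Q.
Set SMB = MC: 247.88 - 1.89Q = 16.71 + 0.53Q → Q* = 95.5248.

Q* = 95.52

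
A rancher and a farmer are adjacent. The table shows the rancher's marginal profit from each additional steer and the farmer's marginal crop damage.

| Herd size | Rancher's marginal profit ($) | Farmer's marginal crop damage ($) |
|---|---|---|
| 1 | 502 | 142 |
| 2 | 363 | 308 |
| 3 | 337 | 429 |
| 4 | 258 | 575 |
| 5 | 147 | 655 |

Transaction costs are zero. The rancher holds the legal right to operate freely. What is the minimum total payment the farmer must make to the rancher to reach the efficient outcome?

Left alone the rancher would choose level 5 (marginal profit stays positive).
Efficient level: k* = 2 (marginal profit ≥ marginal crop damage through 2).
The farmer must at least cover the rancher's forgone profit from cutting 5→2: 337 + 258 + 147 = 742.

$742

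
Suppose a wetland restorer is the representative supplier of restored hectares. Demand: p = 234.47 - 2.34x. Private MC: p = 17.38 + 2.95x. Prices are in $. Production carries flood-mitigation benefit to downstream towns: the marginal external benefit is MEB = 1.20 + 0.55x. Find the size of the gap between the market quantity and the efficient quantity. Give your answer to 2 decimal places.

Market equilibrium (private): 17.38 + 2.95x = 234.47 - 2.34x → x_m = 41.0378.
Social marginal cost = private MC − MEB = 16.18 + 2.40x.
Set SMC = demand: 16.18 + 2.40x = 234.47 - 2.34x → x* = 46.0527.
Gap = |41.0378 − 46.0527| = 5.0149.

5.01 units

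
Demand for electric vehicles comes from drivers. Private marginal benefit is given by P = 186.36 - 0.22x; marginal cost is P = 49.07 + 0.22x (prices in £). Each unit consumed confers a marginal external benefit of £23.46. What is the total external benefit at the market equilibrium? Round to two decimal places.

£7320.05

Market equilibrium (private): 49.07 + 0.22x = 186.36 - 0.22x → x_m = 312.0227.
Total external benefit = MEB × x_m = 23.46 × 312.0227 = 7320.0525.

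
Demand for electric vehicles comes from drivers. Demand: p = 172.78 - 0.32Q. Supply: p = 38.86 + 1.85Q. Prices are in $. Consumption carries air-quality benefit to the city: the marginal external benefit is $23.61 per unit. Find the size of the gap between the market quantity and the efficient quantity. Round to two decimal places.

Market equilibrium (private): 38.86 + 1.85Q = 172.78 - 0.32Q → Q_m = 61.7143.
Social marginal benefit = demand + MEB = 196.39 - 0.32Q.
Set SMB = MC: 196.39 - 0.32Q = 38.86 + 1.85Q → Q* = 72.5945.
Gap = |61.7143 − 72.5945| = 10.8802.

10.88 units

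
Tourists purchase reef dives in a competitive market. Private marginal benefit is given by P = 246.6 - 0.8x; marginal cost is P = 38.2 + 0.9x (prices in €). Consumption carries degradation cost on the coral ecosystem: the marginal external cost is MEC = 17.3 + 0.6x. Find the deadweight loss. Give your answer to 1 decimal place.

Market equilibrium (private): 38.2 + 0.9x = 246.6 - 0.8x → x_m = 122.5882.
Social marginal benefit = demand − MEC = 229.3 - 1.4x.
Set SMB = MC: 229.3 - 1.4x = 38.2 + 0.9x → x* = 83.0870.
The welfare-loss triangle has base |x_m − x*| and height MEC(x_m) (the vertical gap between SMB and MC is zero at x* and MEC at x_m).
DWL = ½ × 39.5012 × 90.8529 = 1794.3993.

DWL = €1794.4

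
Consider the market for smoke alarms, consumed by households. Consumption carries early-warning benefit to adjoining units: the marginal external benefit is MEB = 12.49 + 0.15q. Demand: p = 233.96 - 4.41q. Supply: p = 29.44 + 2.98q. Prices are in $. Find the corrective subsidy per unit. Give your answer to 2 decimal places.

Social marginal benefit = demand + MEB = 246.45 - 4.26q.
Set SMB = MC: 246.45 - 4.26q = 29.44 + 2.98q → q* = 29.9738.
The Pigouvian subsidy equals MEB at q*: 12.49 + 0.15×29.9738 = 16.9861.

subsidy = $16.99 per unit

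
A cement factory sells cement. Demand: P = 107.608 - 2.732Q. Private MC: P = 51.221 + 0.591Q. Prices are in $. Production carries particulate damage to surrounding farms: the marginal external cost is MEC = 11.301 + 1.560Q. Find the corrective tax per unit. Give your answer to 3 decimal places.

tax = $25.705 per unit

Social marginal cost = private MC + MEC = 62.522 + 2.151Q.
Set SMC = demand: 62.522 + 2.151Q = 107.608 - 2.732Q → Q* = 9.2333.
The Pigouvian tax equals MEC at Q*: 11.301 + 1.560×9.2333 = 25.7049.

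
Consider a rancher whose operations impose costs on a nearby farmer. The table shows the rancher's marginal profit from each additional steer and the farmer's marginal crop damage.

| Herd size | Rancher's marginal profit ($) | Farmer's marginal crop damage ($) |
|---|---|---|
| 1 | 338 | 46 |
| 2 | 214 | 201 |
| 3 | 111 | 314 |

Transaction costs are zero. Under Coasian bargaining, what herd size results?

2

Bargaining reaches the level where marginal profit last exceeds marginal crop damage.
That holds through level 2 (214 ≥ 201) but not at 3 (111 < 314).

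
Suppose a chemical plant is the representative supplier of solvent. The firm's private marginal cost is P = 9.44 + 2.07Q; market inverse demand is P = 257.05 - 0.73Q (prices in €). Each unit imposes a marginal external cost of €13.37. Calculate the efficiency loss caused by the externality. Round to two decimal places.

Market equilibrium (private): 9.44 + 2.07Q = 257.05 - 0.73Q → Q_m = 88.4321.
Social marginal cost = private MC + MEC = 22.81 + 2.07Q.
Set SMC = demand: 22.81 + 2.07Q = 257.05 - 0.73Q → Q* = 83.6571.
The welfare-loss triangle has base |Q_m − Q*| and height MEC(Q_m) (the vertical gap between SMC and demand is zero at Q* and MEC at Q_m).
DWL = ½ × 4.7750 × 13.3700 = 31.9209.

DWL = €31.92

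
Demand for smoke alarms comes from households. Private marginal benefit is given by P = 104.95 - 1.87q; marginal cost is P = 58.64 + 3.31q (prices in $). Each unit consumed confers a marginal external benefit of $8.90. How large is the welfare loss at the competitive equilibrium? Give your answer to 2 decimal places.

Market equilibrium (private): 58.64 + 3.31q = 104.95 - 1.87q → q_m = 8.9402.
Social marginal benefit = demand + MEB = 113.85 - 1.87q.
Set SMB = MC: 113.85 - 1.87q = 58.64 + 3.31q → q* = 10.6583.
The loss is the area between SMB and MC from q* to q_m; with linear curves that's a triangle of height MEB(q_m).
DWL = ½ × 1.7181 × 8.9000 = 7.6455.

DWL = $7.65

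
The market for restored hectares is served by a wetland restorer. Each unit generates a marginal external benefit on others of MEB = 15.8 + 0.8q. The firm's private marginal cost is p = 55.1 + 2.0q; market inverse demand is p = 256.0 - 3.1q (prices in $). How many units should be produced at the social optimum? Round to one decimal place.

q* = 50.4

Social marginal cost = private MC − MEB = 39.3 + 1.2q.
Set SMC = demand: 39.3 + 1.2q = 256.0 - 3.1q → q* = 50.3953.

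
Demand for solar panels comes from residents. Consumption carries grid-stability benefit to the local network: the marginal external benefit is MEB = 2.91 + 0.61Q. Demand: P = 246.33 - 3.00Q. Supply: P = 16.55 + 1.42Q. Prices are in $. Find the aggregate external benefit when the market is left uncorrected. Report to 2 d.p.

Market equilibrium (private): 16.55 + 1.42Q = 246.33 - 3.00Q → Q_m = 51.9864.
Total external benefit = ∫₀^{Q_m} (2.91 + 0.61Q) dQ = 2.91×51.9864 + ½×0.61×51.9864² = 975.5691.

$975.57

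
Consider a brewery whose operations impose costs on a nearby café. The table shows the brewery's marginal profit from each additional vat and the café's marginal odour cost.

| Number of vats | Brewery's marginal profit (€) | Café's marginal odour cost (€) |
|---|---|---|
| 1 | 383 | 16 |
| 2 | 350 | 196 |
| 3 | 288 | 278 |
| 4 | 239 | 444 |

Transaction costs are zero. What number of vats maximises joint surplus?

3

Bargaining reaches the level where marginal profit last exceeds marginal odour cost.
That holds through level 3 (288 ≥ 278) but not at 4 (239 < 444).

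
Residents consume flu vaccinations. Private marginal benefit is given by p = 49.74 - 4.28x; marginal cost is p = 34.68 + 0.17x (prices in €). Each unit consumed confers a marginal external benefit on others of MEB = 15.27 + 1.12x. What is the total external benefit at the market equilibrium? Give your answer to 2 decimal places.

€58.09

Market equilibrium (private): 34.68 + 0.17x = 49.74 - 4.28x → x_m = 3.3843.
Total external benefit = ∫₀^{x_m} (15.27 + 1.12x) dx = 15.27×3.3843 + ½×1.12×3.3843² = 58.0922.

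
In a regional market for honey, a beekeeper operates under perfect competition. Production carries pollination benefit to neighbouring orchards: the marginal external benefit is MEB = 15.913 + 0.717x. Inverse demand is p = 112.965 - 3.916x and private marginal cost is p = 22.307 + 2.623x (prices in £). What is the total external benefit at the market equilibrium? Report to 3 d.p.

£289.530

Market equilibrium (private): 22.307 + 2.623x = 112.965 - 3.916x → x_m = 13.8642.
Total external benefit = ∫₀^{x_m} (15.913 + 0.717x) dx = 15.913×13.8642 + ½×0.717×13.8642² = 289.5305.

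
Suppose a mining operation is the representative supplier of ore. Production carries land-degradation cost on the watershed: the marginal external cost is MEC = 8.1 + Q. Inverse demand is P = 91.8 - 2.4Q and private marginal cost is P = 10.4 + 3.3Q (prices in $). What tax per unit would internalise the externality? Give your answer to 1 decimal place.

tax = $19.0 per unit

Social marginal cost = private MC + MEC = 18.5 + 4.3Q.
Set SMC = demand: 18.5 + 4.3Q = 91.8 - 2.4Q → Q* = 10.9403.
The Pigouvian tax equals MEC at Q*: 8.1 + 1.0×10.9403 = 19.0403.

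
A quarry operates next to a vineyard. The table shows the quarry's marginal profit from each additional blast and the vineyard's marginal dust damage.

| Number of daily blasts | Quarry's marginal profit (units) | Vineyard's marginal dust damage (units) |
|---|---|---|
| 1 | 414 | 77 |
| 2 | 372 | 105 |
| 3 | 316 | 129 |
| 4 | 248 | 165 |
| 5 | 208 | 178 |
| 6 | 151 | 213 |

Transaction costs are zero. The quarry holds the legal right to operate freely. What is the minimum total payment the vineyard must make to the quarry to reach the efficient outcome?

Left alone the quarry would choose level 6 (marginal profit stays positive).
Efficient level: k* = 5 (marginal profit ≥ marginal dust damage through 5).
The vineyard must at least cover the quarry's forgone profit from cutting 6→5: 151 = 151.

151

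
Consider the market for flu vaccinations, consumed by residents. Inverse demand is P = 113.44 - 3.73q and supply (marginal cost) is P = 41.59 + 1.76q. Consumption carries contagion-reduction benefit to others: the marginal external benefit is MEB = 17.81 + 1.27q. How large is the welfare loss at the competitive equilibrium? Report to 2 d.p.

Market equilibrium (private): 41.59 + 1.76q = 113.44 - 3.73q → q_m = 13.0874.
Social marginal benefit = demand + MEB = 131.25 - 2.46q.
Set SMB = MC: 131.25 - 2.46q = 41.59 + 1.76q → q* = 21.2464.
The loss is the area between SMB and MC from q* to q_m; with linear curves that's a triangle of height MEB(q_m).
DWL = ½ × 8.1590 × 34.4310 = 140.4613.

DWL = 140.46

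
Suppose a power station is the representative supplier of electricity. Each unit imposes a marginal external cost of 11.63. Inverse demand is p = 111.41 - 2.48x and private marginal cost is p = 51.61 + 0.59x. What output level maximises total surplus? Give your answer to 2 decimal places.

x* = 15.69

Social marginal cost = private MC + MEC = 63.24 + 0.59x.
Set SMC = demand: 63.24 + 0.59x = 111.41 - 2.48x → x* = 15.6906.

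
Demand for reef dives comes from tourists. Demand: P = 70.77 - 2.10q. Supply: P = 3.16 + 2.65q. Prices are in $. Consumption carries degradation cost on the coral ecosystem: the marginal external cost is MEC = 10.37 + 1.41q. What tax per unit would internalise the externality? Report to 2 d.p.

Social marginal benefit = demand − MEC = 60.40 - 3.51q.
Set SMB = MC: 60.40 - 3.51q = 3.16 + 2.65q → q* = 9.2922.
The Pigouvian tax equals MEC at q*: 10.37 + 1.41×9.2922 = 23.4720.

tax = $23.47 per unit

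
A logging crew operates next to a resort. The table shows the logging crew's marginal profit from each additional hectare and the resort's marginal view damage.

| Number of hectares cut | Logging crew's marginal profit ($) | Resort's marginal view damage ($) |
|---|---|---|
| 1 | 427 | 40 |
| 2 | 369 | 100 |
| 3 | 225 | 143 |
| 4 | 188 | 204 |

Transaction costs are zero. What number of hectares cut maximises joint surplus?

3

Bargaining reaches the level where marginal profit last exceeds marginal view damage.
That holds through level 3 (225 ≥ 143) but not at 4 (188 < 204).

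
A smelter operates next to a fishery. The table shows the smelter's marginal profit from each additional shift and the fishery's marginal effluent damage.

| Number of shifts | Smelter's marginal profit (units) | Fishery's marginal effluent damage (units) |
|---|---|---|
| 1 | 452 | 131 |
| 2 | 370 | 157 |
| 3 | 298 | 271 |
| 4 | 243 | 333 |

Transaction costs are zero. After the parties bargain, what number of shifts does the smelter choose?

Bargaining reaches the level where marginal profit last exceeds marginal effluent damage.
That holds through level 3 (298 ≥ 271) but not at 4 (243 < 333).

3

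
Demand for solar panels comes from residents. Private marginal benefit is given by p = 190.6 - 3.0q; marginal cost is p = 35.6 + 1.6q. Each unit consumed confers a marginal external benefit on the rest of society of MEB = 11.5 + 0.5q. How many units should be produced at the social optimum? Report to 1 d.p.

q* = 40.6

Social marginal benefit = demand + MEB = 202.1 - 2.5q.
Set SMB = MC: 202.1 - 2.5q = 35.6 + 1.6q → q* = 40.6098.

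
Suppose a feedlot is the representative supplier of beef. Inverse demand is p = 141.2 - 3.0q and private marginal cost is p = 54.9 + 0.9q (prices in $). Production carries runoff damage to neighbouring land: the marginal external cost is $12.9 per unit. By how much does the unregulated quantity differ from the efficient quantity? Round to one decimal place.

3.3 units

Market equilibrium (private): 54.9 + 0.9q = 141.2 - 3.0q → q_m = 22.1282.
Social marginal cost = private MC + MEC = 67.8 + 0.9q.
Set SMC = demand: 67.8 + 0.9q = 141.2 - 3.0q → q* = 18.8205.
Gap = |22.1282 − 18.8205| = 3.3077.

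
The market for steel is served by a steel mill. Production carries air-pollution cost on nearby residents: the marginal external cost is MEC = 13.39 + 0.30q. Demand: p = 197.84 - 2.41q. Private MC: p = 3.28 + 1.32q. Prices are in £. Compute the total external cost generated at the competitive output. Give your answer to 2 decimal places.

Market equilibrium (private): 3.28 + 1.32q = 197.84 - 2.41q → q_m = 52.1609.
Total external cost = ∫₀^{q_m} (13.39 + 0.30q) dq = 13.39×52.1609 + ½×0.30×52.1609² = 1106.5484.

£1106.55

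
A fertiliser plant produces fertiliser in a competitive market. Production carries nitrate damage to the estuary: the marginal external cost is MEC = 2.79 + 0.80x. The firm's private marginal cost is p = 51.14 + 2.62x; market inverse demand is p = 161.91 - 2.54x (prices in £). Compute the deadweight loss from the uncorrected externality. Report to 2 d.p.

DWL = £33.44

Market equilibrium (private): 51.14 + 2.62x = 161.91 - 2.54x → x_m = 21.4671.
Social marginal cost = private MC + MEC = 53.93 + 3.42x.
Set SMC = demand: 53.93 + 3.42x = 161.91 - 2.54x → x* = 18.1174.
Height of the DWL triangle at x_m is SMC(x_m) − demand(x_m) = MEC(x_m) = 19.9636.
DWL = ½ × 3.3497 × 19.9636 = 33.4360.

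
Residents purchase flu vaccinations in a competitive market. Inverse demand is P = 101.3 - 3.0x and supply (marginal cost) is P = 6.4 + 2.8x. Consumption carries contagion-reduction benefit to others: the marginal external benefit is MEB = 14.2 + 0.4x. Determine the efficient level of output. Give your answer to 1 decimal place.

Social marginal benefit = demand + MEB = 115.5 - 2.6x.
Set SMB = MC: 115.5 - 2.6x = 6.4 + 2.8x → x* = 20.2037.

x* = 20.2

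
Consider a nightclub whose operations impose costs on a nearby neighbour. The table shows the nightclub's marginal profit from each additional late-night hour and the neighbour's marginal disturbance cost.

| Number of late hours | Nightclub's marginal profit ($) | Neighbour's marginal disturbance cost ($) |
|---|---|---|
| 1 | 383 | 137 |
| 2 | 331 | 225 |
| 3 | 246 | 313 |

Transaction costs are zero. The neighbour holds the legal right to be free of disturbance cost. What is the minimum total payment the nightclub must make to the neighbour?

$362

Efficient level: marginal profit ≥ marginal disturbance cost through level 2, so k* = 2.
With the neighbour holding the right, the nightclub must at least compensate total damage at k*: 137 + 225 = 362.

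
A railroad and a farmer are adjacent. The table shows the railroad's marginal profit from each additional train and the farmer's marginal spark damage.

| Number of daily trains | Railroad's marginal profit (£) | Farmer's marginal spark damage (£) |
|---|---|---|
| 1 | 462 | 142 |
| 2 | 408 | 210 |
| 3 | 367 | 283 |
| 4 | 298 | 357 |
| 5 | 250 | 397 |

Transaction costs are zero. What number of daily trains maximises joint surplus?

3

Bargaining reaches the level where marginal profit last exceeds marginal spark damage.
That holds through level 3 (367 ≥ 283) but not at 4 (298 < 357).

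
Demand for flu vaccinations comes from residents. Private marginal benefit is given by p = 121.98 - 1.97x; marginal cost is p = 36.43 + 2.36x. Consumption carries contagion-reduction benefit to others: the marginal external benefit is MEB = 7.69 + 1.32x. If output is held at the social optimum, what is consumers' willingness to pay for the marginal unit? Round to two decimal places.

P = 60.96

Social marginal benefit = demand + MEB = 129.67 - 0.65x.
Set SMB = MC: 129.67 - 0.65x = 36.43 + 2.36x → x* = 30.9767.
Consumer price on the demand curve at x*: 121.98 − 1.97×30.9767 = 60.9559.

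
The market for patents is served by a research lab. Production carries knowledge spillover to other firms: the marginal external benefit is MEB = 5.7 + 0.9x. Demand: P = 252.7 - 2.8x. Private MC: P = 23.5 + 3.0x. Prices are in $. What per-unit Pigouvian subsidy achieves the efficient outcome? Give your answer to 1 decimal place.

Social marginal cost = private MC − MEB = 17.8 + 2.1x.
Set SMC = demand: 17.8 + 2.1x = 252.7 - 2.8x → x* = 47.9388.
The Pigouvian subsidy equals MEB at x*: 5.7 + 0.9×47.9388 = 48.8449.

subsidy = $48.8 per unit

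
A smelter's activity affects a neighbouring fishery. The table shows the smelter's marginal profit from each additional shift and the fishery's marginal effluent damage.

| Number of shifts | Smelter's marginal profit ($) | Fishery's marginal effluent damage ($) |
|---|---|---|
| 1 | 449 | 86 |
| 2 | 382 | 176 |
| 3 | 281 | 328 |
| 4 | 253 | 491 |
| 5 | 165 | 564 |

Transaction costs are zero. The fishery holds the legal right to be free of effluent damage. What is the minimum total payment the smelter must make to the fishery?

Efficient level: marginal profit ≥ marginal effluent damage through level 2, so k* = 2.
With the fishery holding the right, the smelter must at least compensate total damage at k*: 86 + 176 = 262.

$262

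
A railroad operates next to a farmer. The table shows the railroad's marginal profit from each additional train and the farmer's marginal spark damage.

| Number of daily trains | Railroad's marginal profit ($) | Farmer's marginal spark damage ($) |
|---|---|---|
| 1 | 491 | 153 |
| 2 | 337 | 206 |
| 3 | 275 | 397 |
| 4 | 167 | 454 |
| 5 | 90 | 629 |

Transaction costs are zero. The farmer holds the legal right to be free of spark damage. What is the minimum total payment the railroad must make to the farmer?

Efficient level: marginal profit ≥ marginal spark damage through level 2, so k* = 2.
With the farmer holding the right, the railroad must at least compensate total damage at k*: 153 + 206 = 359.

$359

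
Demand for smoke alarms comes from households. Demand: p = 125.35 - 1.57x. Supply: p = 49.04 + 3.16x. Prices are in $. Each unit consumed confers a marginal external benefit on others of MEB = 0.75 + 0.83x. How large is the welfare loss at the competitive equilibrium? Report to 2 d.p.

DWL = $25.64

Market equilibrium (private): 49.04 + 3.16x = 125.35 - 1.57x → x_m = 16.1332.
Social marginal benefit = demand + MEB = 126.10 - 0.74x.
Set SMB = MC: 126.10 - 0.74x = 49.04 + 3.16x → x* = 19.7590.
Height of the DWL triangle at x_m is SMB(x_m) − MC(x_m) = MEB(x_m) = 14.1405.
DWL = ½ × 3.6258 × 14.1405 = 25.6353.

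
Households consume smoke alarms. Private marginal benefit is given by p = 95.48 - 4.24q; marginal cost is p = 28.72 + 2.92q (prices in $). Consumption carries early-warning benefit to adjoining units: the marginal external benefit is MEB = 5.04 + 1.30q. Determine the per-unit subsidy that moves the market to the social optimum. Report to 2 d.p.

subsidy = $20.97 per unit

Social marginal benefit = demand + MEB = 100.52 - 2.94q.
Set SMB = MC: 100.52 - 2.94q = 28.72 + 2.92q → q* = 12.2526.
The Pigouvian subsidy equals MEB at q*: 5.04 + 1.30×12.2526 = 20.9684.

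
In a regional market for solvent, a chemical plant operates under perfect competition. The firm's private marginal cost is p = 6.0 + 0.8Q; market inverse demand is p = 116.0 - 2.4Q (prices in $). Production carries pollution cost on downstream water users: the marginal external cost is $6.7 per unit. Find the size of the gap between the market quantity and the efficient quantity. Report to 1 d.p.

Market equilibrium (private): 6.0 + 0.8Q = 116.0 - 2.4Q → Q_m = 34.3750.
Social marginal cost = private MC + MEC = 12.7 + 0.8Q.
Set SMC = demand: 12.7 + 0.8Q = 116.0 - 2.4Q → Q* = 32.2813.
Gap = |34.3750 − 32.2813| = 2.0937.

2.1 units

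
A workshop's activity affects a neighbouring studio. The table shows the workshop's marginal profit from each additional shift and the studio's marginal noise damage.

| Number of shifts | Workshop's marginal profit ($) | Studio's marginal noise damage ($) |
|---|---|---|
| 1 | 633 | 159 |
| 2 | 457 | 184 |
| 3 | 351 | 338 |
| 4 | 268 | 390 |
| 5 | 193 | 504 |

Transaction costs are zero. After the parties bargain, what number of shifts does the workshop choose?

3

Bargaining reaches the level where marginal profit last exceeds marginal noise damage.
That holds through level 3 (351 ≥ 338) but not at 4 (268 < 390).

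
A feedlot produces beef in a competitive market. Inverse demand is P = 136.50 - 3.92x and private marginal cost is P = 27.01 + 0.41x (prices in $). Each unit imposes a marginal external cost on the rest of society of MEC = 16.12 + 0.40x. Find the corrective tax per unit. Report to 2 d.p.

tax = $24.02 per unit

Social marginal cost = private MC + MEC = 43.13 + 0.81x.
Set SMC = demand: 43.13 + 0.81x = 136.50 - 3.92x → x* = 19.7400.
The Pigouvian tax equals MEC at x*: 16.12 + 0.40×19.7400 = 24.0160.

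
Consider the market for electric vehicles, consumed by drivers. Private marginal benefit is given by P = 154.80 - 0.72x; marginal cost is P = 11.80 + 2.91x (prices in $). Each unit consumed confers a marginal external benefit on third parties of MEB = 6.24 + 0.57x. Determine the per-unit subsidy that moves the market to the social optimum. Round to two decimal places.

subsidy = $34.04 per unit

Social marginal benefit = demand + MEB = 161.04 - 0.15x.
Set SMB = MC: 161.04 - 0.15x = 11.80 + 2.91x → x* = 48.7712.
The Pigouvian subsidy equals MEB at x*: 6.24 + 0.57×48.7712 = 34.0396.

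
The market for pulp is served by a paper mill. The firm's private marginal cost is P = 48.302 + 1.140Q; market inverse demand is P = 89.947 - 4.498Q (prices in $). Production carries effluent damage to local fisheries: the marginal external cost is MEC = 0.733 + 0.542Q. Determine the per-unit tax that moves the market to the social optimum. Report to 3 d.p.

tax = $4.321 per unit

Social marginal cost = private MC + MEC = 49.035 + 1.682Q.
Set SMC = demand: 49.035 + 1.682Q = 89.947 - 4.498Q → Q* = 6.6201.
The Pigouvian tax equals MEC at Q*: 0.733 + 0.542×6.6201 = 4.3211.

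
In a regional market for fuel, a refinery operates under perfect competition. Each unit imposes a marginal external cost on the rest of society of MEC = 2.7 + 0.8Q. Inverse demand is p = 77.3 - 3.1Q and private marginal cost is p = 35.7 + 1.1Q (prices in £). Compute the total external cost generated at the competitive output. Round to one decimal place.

Market equilibrium (private): 35.7 + 1.1Q = 77.3 - 3.1Q → Q_m = 9.9048.
Total external cost = ∫₀^{Q_m} (2.7 + 0.8Q) dQ = 2.7×9.9048 + ½×0.8×9.9048² = 65.9850.

£66.0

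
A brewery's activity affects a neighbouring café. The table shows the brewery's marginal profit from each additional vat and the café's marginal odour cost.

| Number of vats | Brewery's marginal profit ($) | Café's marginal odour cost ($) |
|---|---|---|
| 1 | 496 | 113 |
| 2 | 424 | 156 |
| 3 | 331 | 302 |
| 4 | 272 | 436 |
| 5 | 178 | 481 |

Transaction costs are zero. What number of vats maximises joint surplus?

Bargaining reaches the level where marginal profit last exceeds marginal odour cost.
That holds through level 3 (331 ≥ 302) but not at 4 (272 < 436).

3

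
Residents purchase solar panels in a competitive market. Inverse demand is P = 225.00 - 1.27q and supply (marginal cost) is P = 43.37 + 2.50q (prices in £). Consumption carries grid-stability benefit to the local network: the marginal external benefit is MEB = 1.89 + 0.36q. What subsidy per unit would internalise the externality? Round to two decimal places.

Social marginal benefit = demand + MEB = 226.89 - 0.91q.
Set SMB = MC: 226.89 - 0.91q = 43.37 + 2.50q → q* = 53.8182.
The Pigouvian subsidy equals MEB at q*: 1.89 + 0.36×53.8182 = 21.2646.

subsidy = £21.26 per unit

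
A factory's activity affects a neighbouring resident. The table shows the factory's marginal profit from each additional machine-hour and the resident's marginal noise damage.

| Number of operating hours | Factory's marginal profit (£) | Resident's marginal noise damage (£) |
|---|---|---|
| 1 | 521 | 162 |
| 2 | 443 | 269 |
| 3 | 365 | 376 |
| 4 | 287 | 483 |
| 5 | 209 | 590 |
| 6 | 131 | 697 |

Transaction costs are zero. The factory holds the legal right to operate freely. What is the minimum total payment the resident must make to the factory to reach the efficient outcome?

£992

Left alone the factory would choose level 6 (marginal profit stays positive).
Efficient level: k* = 2 (marginal profit ≥ marginal noise damage through 2).
The resident must at least cover the factory's forgone profit from cutting 6→2: 365 + 287 + 209 + 131 = 992.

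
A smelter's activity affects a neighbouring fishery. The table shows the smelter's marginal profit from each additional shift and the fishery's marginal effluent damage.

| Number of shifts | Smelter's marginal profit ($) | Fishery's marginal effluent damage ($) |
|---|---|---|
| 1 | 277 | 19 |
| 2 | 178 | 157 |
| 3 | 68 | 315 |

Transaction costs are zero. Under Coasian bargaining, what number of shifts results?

Bargaining reaches the level where marginal profit last exceeds marginal effluent damage.
That holds through level 2 (178 ≥ 157) but not at 3 (68 < 315).

2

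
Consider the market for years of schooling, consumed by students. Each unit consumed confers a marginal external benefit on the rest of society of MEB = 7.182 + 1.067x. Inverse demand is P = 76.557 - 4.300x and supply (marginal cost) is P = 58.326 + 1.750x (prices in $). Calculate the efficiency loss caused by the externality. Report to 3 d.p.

Market equilibrium (private): 58.326 + 1.750x = 76.557 - 4.300x → x_m = 3.0134.
Social marginal benefit = demand + MEB = 83.739 - 3.233x.
Set SMB = MC: 83.739 - 3.233x = 58.326 + 1.750x → x* = 5.0999.
Between x* and x_m the wedge SMB − MC runs linearly from 0 to MEB(x_m), so the loss is a triangle.
DWL = ½ × 2.0865 × 10.3973 = 10.8470.

DWL = $10.847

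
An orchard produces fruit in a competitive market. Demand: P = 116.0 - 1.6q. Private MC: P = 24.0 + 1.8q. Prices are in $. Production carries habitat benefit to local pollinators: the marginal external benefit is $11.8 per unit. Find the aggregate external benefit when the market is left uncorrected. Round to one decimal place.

Market equilibrium (private): 24.0 + 1.8q = 116.0 - 1.6q → q_m = 27.0588.
Total external benefit = MEB × q_m = 11.8 × 27.0588 = 319.2938.

$319.3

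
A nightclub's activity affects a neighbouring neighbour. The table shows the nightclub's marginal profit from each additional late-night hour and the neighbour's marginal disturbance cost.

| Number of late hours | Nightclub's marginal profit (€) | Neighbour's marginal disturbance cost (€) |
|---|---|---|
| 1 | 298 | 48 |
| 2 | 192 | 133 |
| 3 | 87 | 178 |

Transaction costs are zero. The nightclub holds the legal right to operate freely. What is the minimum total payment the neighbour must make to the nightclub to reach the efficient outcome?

€87

Left alone the nightclub would choose level 3 (marginal profit stays positive).
Efficient level: k* = 2 (marginal profit ≥ marginal disturbance cost through 2).
The neighbour must at least cover the nightclub's forgone profit from cutting 3→2: 87 = 87.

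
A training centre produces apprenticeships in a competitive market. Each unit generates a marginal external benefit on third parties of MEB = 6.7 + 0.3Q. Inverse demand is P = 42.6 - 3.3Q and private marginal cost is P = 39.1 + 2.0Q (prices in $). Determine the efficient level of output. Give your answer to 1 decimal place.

Social marginal cost = private MC − MEB = 32.4 + 1.7Q.
Set SMC = demand: 32.4 + 1.7Q = 42.6 - 3.3Q → Q* = 2.0400.

Q* = 2.0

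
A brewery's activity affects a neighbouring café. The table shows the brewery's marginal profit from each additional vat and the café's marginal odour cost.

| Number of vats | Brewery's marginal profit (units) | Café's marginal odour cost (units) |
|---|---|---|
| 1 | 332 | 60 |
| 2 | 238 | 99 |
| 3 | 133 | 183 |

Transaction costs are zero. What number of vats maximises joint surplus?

2

Bargaining reaches the level where marginal profit last exceeds marginal odour cost.
That holds through level 2 (238 ≥ 99) but not at 3 (133 < 183).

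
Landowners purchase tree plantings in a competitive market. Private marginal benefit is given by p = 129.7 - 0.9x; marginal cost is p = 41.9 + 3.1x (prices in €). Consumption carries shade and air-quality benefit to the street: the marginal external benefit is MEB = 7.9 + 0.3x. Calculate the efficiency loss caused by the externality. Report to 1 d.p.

Market equilibrium (private): 41.9 + 3.1x = 129.7 - 0.9x → x_m = 21.9500.
Social marginal benefit = demand + MEB = 137.6 - 0.6x.
Set SMB = MC: 137.6 - 0.6x = 41.9 + 3.1x → x* = 25.8649.
Between x* and x_m the wedge SMB − MC runs linearly from 0 to MEB(x_m), so the loss is a triangle.
DWL = ½ × 3.9149 × 14.4850 = 28.3537.

DWL = €28.4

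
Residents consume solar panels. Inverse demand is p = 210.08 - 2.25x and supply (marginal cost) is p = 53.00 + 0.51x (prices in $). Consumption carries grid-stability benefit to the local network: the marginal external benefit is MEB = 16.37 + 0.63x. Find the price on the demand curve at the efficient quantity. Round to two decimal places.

Social marginal benefit = demand + MEB = 226.45 - 1.62x.
Set SMB = MC: 226.45 - 1.62x = 53.00 + 0.51x → x* = 81.4319.
Consumer price on the demand curve at x*: 210.08 − 2.25×81.4319 = 26.8582.

P = $26.86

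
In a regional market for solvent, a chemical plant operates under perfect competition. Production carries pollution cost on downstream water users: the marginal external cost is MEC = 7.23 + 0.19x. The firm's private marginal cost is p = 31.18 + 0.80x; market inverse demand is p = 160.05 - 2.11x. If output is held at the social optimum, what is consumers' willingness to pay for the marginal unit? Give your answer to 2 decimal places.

P = 77.26

Social marginal cost = private MC + MEC = 38.41 + 0.99x.
Set SMC = demand: 38.41 + 0.99x = 160.05 - 2.11x → x* = 39.2387.
Consumer price on the demand curve at x*: 160.05 − 2.11×39.2387 = 77.2563.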